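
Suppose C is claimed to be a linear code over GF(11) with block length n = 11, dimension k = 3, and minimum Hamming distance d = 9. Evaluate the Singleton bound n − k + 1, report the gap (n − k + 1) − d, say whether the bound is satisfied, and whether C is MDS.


Singleton RHS = n − k + 1 = 9, slack = 0, bound satisfied, MDS.

Singleton bound: d ≤ n − k + 1.
Here n = 11, k = 3, so n − k + 1 = 9.
Given d = 9, check d ≤ 9: YES.
Slack = (n − k + 1) − d = 0.
The code is MDS (slack = 0).
Description: the claimed parameters are [11, 3, 9]_11; such a code would be MDS (meets Singleton bound).


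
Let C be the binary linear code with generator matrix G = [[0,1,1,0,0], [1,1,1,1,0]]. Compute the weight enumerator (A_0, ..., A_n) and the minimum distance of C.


Weight distribution: A_0 = 1, A_2 = 2, A_4 = 1. Minimum distance d = 2.

Enumerate all 2^2 = 4 messages m ∈ F_2^2.
For each, compute codeword c = mG in F_2^5, then tally its weight.
  m = 00 → c = 00000, weight = 0.
  m = 10 → c = 01100, weight = 2.
  m = 01 → c = 11110, weight = 4.
  m = 11 → c = 10010, weight = 2.
Tally weights:
  weight 0: 1 codewords.
  weight 2: 2 codewords.
  weight 4: 1 codewords.
Minimum distance d = smallest w > 0 with A_w > 0 = 2.
Sanity: Σ A_w = 4 = 2^2 = 4 ✓.


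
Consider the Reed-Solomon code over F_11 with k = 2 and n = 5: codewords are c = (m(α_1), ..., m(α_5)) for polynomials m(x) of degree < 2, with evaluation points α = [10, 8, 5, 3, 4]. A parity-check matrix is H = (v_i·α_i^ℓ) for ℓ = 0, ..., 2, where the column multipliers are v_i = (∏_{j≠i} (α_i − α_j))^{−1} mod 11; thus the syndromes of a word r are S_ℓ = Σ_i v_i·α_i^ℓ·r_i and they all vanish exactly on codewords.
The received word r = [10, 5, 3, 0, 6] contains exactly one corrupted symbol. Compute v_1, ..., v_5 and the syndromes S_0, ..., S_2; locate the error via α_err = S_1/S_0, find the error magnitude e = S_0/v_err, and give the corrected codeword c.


S = (6, 7, 10), error at position 4, error magnitude e = 2, c = [10, 5, 3, 9, 6].

Step 1: column multipliers v_i = (∏_{j≠i}(α_i − α_j))^{−1} mod 11.
  i = 1 (α = 10): (10−8)(10−5)(10−3)(10−4) = 2·5·7·6 = 420 ≡ 2, so v_1 = 2^{−1} = 6 (mod 11).
  i = 2 (α = 8): (8−10)(8−5)(8−3)(8−4) = (−2)·3·5·4 = −120 ≡ 1, so v_2 = 1^{−1} = 1 (mod 11).
  i = 3 (α = 5): (5−10)(5−8)(5−3)(5−4) = (−5)·(−3)·2·1 = 30 ≡ 8, so v_3 = 8^{−1} = 7 (mod 11).
  i = 4 (α = 3): (3−10)(3−8)(3−5)(3−4) = (−7)·(−5)·(−2)·(−1) = 70 ≡ 4, so v_4 = 4^{−1} = 3 (mod 11).
  i = 5 (α = 4): (4−10)(4−8)(4−5)(4−3) = (−6)·(−4)·(−1)·1 = −24 ≡ 9, so v_5 = 9^{−1} = 5 (mod 11).
  v = [6, 1, 7, 3, 5].
Step 2: syndromes of r = [10, 5, 3, 0, 6] (all sums mod 11).
  S_0 = Σ v_i r_i = 6·10 + 1·5 + 7·3 + 3·0 + 5·6 = 116 ≡ 6.
  S_1 = Σ v_i α_i r_i = 6·10·10 + 1·8·5 + 7·5·3 + 3·3·0 + 5·4·6 = 865 ≡ 7.
  α_i^2 mod 11 = [1, 9, 3, 9, 5].
  S_2 = Σ v_i α_i^2 r_i = 6·1·10 + 1·9·5 + 7·3·3 + 3·9·0 + 5·5·6 = 318 ≡ 10.
  S = (6, 7, 10) ≠ 0, so r is not a codeword (an error is present).
Step 3: locate the error. For a single error e at position i, S_ℓ = v_i·e·α_i^ℓ, so α_err = S_1/S_0.
  S_0^{−1} = 6^{−1} = 2 (mod 11), so α_err = 7·2 = 14 ≡ 3 = α_4. Error position i = 4.
  Consistency check: S_2/S_1 = 10·8 = 80 ≡ 3 = α_err ✓ (single-error assumption holds).
Step 4: error magnitude e = S_0/v_4 = S_0·∏_{j≠4}(α_4 − α_j) = 6·4 = 24 ≡ 2 (mod 11).
Step 5: correct position 4: c_4 = r_4 − e = 0 − 2 ≡ 9 (mod 11). Hence c = [10, 5, 3, 9, 6].
  Check: interpolating c through the α_i gives m(x) = 7 + 8·x (degree < 2) with m(α_i) = c_i for every i, so c is indeed a codeword.


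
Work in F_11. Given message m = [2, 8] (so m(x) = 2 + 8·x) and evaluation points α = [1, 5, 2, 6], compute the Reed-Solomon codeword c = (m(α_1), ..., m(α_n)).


c = [10, 9, 7, 6]

Message polynomial: m(x) = 2 + 8·x (mod 11).
For each evaluation point α_i, compute m(α_i) mod 11:
  α_1 = 1: Horner steps 8 → 10, so m(1) = 10.
  α_2 = 5: Horner steps 8 → 9, so m(5) = 9.
  α_3 = 2: Horner steps 8 → 7, so m(2) = 7.
  α_4 = 6: Horner steps 8 → 6, so m(6) = 6.
Codeword c = [10, 9, 7, 6] ∈ F_11^4.


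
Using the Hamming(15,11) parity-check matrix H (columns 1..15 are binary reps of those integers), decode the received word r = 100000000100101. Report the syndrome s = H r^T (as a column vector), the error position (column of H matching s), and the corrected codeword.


s = (1, 0, 0, 1)^T, error position = 9, corrected codeword c = 100000001100101

Compute s = H r^T mod 2 one row at a time:
  s_1 = 0 + 0 + 1 + 0 + 0 + 1 + 0 + 1 = 3 ≡ 1 (mod 2).
  s_2 = 0 + 0 + 0 + 0 + 0 + 1 + 0 + 1 = 2 ≡ 0 (mod 2).
  s_3 = 0 + 0 + 0 + 0 + 1 + 0 + 0 + 1 = 2 ≡ 0 (mod 2).
  s_4 = 1 + 0 + 0 + 0 + 0 + 0 + 1 + 1 = 3 ≡ 1 (mod 2).
s = (1, 0, 0, 1)^T — this equals column 9 of H (binary 1001), so error is at position 9.
Correct: flip bit 9 of r = 100000000100101 to get c = 100000001100101.


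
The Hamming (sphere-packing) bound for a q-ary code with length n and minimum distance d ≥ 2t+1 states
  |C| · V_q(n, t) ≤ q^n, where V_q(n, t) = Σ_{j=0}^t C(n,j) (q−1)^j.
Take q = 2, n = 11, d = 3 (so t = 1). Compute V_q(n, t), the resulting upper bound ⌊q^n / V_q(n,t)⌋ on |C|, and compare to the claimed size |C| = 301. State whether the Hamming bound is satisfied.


V_q(n, t) = 12, q^n = 2048, Hamming bound = 170, |C| = 301 > bound (violated).

Step 1: Compute V_q(n, t) = Σ_{j=0}^1 C(n, j) (q−1)^j.
  j = 0: C(11,0)·(1)^0 = 1·1 = 1.
  j = 1: C(11,1)·(1)^1 = 11·1 = 11.
  V_q(n, t) = 1 + 11 = 12.
Step 2: q^n = 2^11 = 2048.
Step 3: Hamming bound ⌊q^n / V_q(n,t)⌋ = ⌊2048/12⌋ = 170.
Step 4: Compare |C| = 301 to 170: violated.
The claimed |C| lies above the Hamming bound, so no 2-ary code of length 11 with d ≥ 3 can have 301 codewords.


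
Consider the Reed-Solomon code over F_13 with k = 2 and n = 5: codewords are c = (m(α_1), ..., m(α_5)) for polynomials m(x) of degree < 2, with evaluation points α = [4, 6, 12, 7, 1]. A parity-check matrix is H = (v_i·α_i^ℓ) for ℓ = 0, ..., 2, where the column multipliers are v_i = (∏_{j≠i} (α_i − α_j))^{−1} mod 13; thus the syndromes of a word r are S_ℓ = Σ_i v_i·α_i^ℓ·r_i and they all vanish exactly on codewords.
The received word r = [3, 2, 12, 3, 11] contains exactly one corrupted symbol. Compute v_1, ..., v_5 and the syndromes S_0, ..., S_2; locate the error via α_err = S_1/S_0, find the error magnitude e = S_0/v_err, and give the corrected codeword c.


S = (8, 4, 2), error at position 4, error magnitude e = 8, c = [3, 2, 12, 8, 11].

Step 1: column multipliers v_i = (∏_{j≠i}(α_i − α_j))^{−1} mod 13.
  i = 1 (α = 4): (4−6)(4−12)(4−7)(4−1) = (−2)·(−8)·(−3)·3 = −144 ≡ 12, so v_1 = 12^{−1} = 12 (mod 13).
  i = 2 (α = 6): (6−4)(6−12)(6−7)(6−1) = 2·(−6)·(−1)·5 = 60 ≡ 8, so v_2 = 8^{−1} = 5 (mod 13).
  i = 3 (α = 12): (12−4)(12−6)(12−7)(12−1) = 8·6·5·11 = 2640 ≡ 1, so v_3 = 1^{−1} = 1 (mod 13).
  i = 4 (α = 7): (7−4)(7−6)(7−12)(7−1) = 3·1·(−5)·6 = −90 ≡ 1, so v_4 = 1^{−1} = 1 (mod 13).
  i = 5 (α = 1): (1−4)(1−6)(1−12)(1−7) = (−3)·(−5)·(−11)·(−6) = 990 ≡ 2, so v_5 = 2^{−1} = 7 (mod 13).
  v = [12, 5, 1, 1, 7].
Step 2: syndromes of r = [3, 2, 12, 3, 11] (all sums mod 13).
  S_0 = Σ v_i r_i = 12·3 + 5·2 + 1·12 + 1·3 + 7·11 = 138 ≡ 8.
  S_1 = Σ v_i α_i r_i = 12·4·3 + 5·6·2 + 1·12·12 + 1·7·3 + 7·1·11 = 446 ≡ 4.
  α_i^2 mod 13 = [3, 10, 1, 10, 1].
  S_2 = Σ v_i α_i^2 r_i = 12·3·3 + 5·10·2 + 1·1·12 + 1·10·3 + 7·1·11 = 327 ≡ 2.
  S = (8, 4, 2) ≠ 0, so r is not a codeword (an error is present).
Step 3: locate the error. For a single error e at position i, S_ℓ = v_i·e·α_i^ℓ, so α_err = S_1/S_0.
  S_0^{−1} = 8^{−1} = 5 (mod 13), so α_err = 4·5 = 20 ≡ 7 = α_4. Error position i = 4.
  Consistency check: S_2/S_1 = 2·10 = 20 ≡ 7 = α_err ✓ (single-error assumption holds).
Step 4: error magnitude e = S_0/v_4 = S_0·∏_{j≠4}(α_4 − α_j) = 8·1 = 8 ≡ 8 (mod 13).
Step 5: correct position 4: c_4 = r_4 − e = 3 − 8 ≡ 8 (mod 13). Hence c = [3, 2, 12, 8, 11].
  Check: interpolating c through the α_i gives m(x) = 5 + 6·x (degree < 2) with m(α_i) = c_i for every i, so c is indeed a codeword.


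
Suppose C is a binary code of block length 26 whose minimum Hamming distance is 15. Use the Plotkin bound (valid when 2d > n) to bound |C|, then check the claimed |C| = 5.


Plotkin bound M ≤ 6; given |C| = 5 ≤ bound (satisfied).

Check applicability: 2d = 30, n = 26.
2d − n = 4 > 0, so Plotkin applies.
Compute d/(2d−n) = 15/4 ≈ 3.7500.
⌊d/(2d−n)⌋ = 3.
Plotkin bound: M ≤ 2·3 = 6.
Given |C| = 5, check: satisfied.
This |C| is below the Plotkin bound.


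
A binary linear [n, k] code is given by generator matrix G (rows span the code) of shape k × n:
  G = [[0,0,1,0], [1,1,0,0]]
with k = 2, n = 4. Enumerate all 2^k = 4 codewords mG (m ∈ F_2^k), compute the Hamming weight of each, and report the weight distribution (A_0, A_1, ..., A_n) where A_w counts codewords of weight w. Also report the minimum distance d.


Weight distribution: A_0 = 1, A_1 = 1, A_2 = 1, A_3 = 1. Minimum distance d = 1.

Enumerate all 2^2 = 4 messages m ∈ F_2^2.
For each, compute codeword c = mG in F_2^4, then tally its weight.
  m = 00 → c = 0000, weight = 0.
  m = 10 → c = 0010, weight = 1.
  m = 01 → c = 1100, weight = 2.
  m = 11 → c = 1110, weight = 3.
Tally weights:
  weight 0: 1 codewords.
  weight 1: 1 codewords.
  weight 2: 1 codewords.
  weight 3: 1 codewords.
Minimum distance d = smallest w > 0 with A_w > 0 = 1.
Sanity: Σ A_w = 4 = 2^2 = 4 ✓.


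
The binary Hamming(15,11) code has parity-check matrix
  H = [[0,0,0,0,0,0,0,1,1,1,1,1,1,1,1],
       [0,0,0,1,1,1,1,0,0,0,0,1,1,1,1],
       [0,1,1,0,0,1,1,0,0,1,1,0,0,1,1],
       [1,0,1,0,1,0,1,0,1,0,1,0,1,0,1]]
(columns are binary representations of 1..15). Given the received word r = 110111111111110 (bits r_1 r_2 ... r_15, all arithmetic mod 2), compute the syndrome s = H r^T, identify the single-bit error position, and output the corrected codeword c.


s = (1, 1, 0, 0)^T, error position = 12, corrected codeword c = 110111111110110

Compute s = H r^T mod 2 one row at a time:
  s_1 = 1 + 1 + 1 + 1 + 1 + 1 + 1 + 0 = 7 ≡ 1 (mod 2).
  s_2 = 1 + 1 + 1 + 1 + 1 + 1 + 1 + 0 = 7 ≡ 1 (mod 2).
  s_3 = 1 + 0 + 1 + 1 + 1 + 1 + 1 + 0 = 6 ≡ 0 (mod 2).
  s_4 = 1 + 0 + 1 + 1 + 1 + 1 + 1 + 0 = 6 ≡ 0 (mod 2).
s = (1, 1, 0, 0)^T — this equals column 12 of H (binary 1100), so error is at position 12.
Correct: flip bit 12 of r = 110111111111110 to get c = 110111111110110.


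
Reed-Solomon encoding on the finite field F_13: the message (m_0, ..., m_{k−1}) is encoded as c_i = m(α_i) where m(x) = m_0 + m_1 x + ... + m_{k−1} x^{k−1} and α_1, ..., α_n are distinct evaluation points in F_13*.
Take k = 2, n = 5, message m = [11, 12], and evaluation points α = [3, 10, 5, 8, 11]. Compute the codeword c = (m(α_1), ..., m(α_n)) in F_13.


c = [8, 1, 6, 3, 0]

Message polynomial: m(x) = 11 + 12·x (mod 13).
For each evaluation point α_i, compute m(α_i) mod 13:
  α_1 = 3: Horner steps 12 → 8, so m(3) = 8.
  α_2 = 10: Horner steps 12 → 1, so m(10) = 1.
  α_3 = 5: Horner steps 12 → 6, so m(5) = 6.
  α_4 = 8: Horner steps 12 → 3, so m(8) = 3.
  α_5 = 11: Horner steps 12 → 0, so m(11) = 0.
Codeword c = [8, 1, 6, 3, 0] ∈ F_13^5.


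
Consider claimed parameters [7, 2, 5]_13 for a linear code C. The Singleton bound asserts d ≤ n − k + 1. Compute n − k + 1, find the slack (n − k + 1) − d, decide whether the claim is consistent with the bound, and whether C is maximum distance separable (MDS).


Singleton RHS = n − k + 1 = 6, slack = 1, bound satisfied, not MDS.

Singleton bound: d ≤ n − k + 1.
Here n = 7, k = 2, so n − k + 1 = 6.
Given d = 5, check d ≤ 6: YES.
Slack = (n − k + 1) − d = 1.
The code is NOT MDS (slack = 1 > 0).
Description: the claimed parameters are [7, 2, 5]_13; such a code would be non-MDS.


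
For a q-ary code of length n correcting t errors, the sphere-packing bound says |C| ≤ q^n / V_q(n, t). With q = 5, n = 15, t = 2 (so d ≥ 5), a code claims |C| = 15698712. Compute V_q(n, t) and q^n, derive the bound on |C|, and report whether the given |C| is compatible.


V_q(n, t) = 1741, q^n = 30517578125, Hamming bound = 17528764, |C| = 15698712 ≤ bound (satisfied).

Step 1: Compute V_q(n, t) = Σ_{j=0}^2 C(n, j) (q−1)^j.
  j = 0: C(15,0)·(4)^0 = 1·1 = 1.
  j = 1: C(15,1)·(4)^1 = 15·4 = 60.
  j = 2: C(15,2)·(4)^2 = 105·16 = 1680.
  V_q(n, t) = 1 + 60 + 1680 = 1741.
Step 2: q^n = 5^15 = 30517578125.
Step 3: Hamming bound ⌊q^n / V_q(n,t)⌋ = ⌊30517578125/1741⌋ = 17528764.
Step 4: Compare |C| = 15698712 to 17528764: satisfied.
The claimed |C| lies below the Hamming bound.


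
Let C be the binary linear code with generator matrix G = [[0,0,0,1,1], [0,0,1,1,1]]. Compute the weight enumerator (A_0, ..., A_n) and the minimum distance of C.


Weight distribution: A_0 = 1, A_1 = 1, A_2 = 1, A_3 = 1. Minimum distance d = 1.

Enumerate all 2^2 = 4 messages m ∈ F_2^2.
For each, compute codeword c = mG in F_2^5, then tally its weight.
  m = 00 → c = 00000, weight = 0.
  m = 10 → c = 00011, weight = 2.
  m = 01 → c = 00111, weight = 3.
  m = 11 → c = 00100, weight = 1.
Tally weights:
  weight 0: 1 codewords.
  weight 1: 1 codewords.
  weight 2: 1 codewords.
  weight 3: 1 codewords.
Minimum distance d = smallest w > 0 with A_w > 0 = 1.
Sanity: Σ A_w = 4 = 2^2 = 4 ✓.


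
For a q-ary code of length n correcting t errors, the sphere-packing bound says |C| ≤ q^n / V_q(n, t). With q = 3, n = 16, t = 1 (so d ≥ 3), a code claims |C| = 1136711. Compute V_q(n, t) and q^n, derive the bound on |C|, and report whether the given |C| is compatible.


V_q(n, t) = 33, q^n = 43046721, Hamming bound = 1304446, |C| = 1136711 ≤ bound (satisfied).

Step 1: Compute V_q(n, t) = Σ_{j=0}^1 C(n, j) (q−1)^j.
  j = 0: C(16,0)·(2)^0 = 1·1 = 1.
  j = 1: C(16,1)·(2)^1 = 16·2 = 32.
  V_q(n, t) = 1 + 32 = 33.
Step 2: q^n = 3^16 = 43046721.
Step 3: Hamming bound ⌊q^n / V_q(n,t)⌋ = ⌊43046721/33⌋ = 1304446.
Step 4: Compare |C| = 1136711 to 1304446: satisfied.
The claimed |C| lies below the Hamming bound.


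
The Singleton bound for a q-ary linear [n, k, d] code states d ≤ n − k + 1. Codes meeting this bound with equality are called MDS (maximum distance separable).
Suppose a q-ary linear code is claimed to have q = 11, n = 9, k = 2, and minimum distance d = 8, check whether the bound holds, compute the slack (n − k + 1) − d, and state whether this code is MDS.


Singleton RHS = n − k + 1 = 8, slack = 0, bound satisfied, MDS.

Singleton bound: d ≤ n − k + 1.
Here n = 9, k = 2, so n − k + 1 = 8.
Given d = 8, check d ≤ 8: YES.
Slack = (n − k + 1) − d = 0.
The code is MDS (slack = 0).
Description: the claimed parameters are [9, 2, 8]_11; such a code would be MDS (meets Singleton bound).


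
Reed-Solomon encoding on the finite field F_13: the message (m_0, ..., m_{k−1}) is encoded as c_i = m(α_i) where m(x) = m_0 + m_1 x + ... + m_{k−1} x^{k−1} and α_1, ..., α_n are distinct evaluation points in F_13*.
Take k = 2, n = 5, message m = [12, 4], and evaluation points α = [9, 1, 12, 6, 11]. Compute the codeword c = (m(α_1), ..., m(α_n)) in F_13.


c = [9, 3, 8, 10, 4]

Message polynomial: m(x) = 12 + 4·x (mod 13).
For each evaluation point α_i, compute m(α_i) mod 13:
  α_1 = 9: Horner steps 4 → 9, so m(9) = 9.
  α_2 = 1: Horner steps 4 → 3, so m(1) = 3.
  α_3 = 12: Horner steps 4 → 8, so m(12) = 8.
  α_4 = 6: Horner steps 4 → 10, so m(6) = 10.
  α_5 = 11: Horner steps 4 → 4, so m(11) = 4.
Codeword c = [9, 3, 8, 10, 4] ∈ F_13^5.


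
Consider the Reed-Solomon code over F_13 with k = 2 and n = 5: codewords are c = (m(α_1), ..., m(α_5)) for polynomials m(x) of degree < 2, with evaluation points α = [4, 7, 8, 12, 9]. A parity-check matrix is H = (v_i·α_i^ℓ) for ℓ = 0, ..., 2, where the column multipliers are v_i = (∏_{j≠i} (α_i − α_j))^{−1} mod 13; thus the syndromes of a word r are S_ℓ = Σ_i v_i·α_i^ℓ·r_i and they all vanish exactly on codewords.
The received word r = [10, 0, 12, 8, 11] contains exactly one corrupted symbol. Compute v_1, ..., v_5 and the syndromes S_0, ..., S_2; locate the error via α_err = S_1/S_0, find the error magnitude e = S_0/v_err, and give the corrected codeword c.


S = (6, 11, 5), error at position 1, error magnitude e = 7, c = [3, 0, 12, 8, 11].

Step 1: column multipliers v_i = (∏_{j≠i}(α_i − α_j))^{−1} mod 13.
  i = 1 (α = 4): (4−7)(4−8)(4−12)(4−9) = (−3)·(−4)·(−8)·(−5) = 480 ≡ 12, so v_1 = 12^{−1} = 12 (mod 13).
  i = 2 (α = 7): (7−4)(7−8)(7−12)(7−9) = 3·(−1)·(−5)·(−2) = −30 ≡ 9, so v_2 = 9^{−1} = 3 (mod 13).
  i = 3 (α = 8): (8−4)(8−7)(8−12)(8−9) = 4·1·(−4)·(−1) = 16 ≡ 3, so v_3 = 3^{−1} = 9 (mod 13).
  i = 4 (α = 12): (12−4)(12−7)(12−8)(12−9) = 8·5·4·3 = 480 ≡ 12, so v_4 = 12^{−1} = 12 (mod 13).
  i = 5 (α = 9): (9−4)(9−7)(9−8)(9−12) = 5·2·1·(−3) = −30 ≡ 9, so v_5 = 9^{−1} = 3 (mod 13).
  v = [12, 3, 9, 12, 3].
Step 2: syndromes of r = [10, 0, 12, 8, 11] (all sums mod 13).
  S_0 = Σ v_i r_i = 12·10 + 3·0 + 9·12 + 12·8 + 3·11 = 357 ≡ 6.
  S_1 = Σ v_i α_i r_i = 12·4·10 + 3·7·0 + 9·8·12 + 12·12·8 + 3·9·11 = 2793 ≡ 11.
  α_i^2 mod 13 = [3, 10, 12, 1, 3].
  S_2 = Σ v_i α_i^2 r_i = 12·3·10 + 3·10·0 + 9·12·12 + 12·1·8 + 3·3·11 = 1851 ≡ 5.
  S = (6, 11, 5) ≠ 0, so r is not a codeword (an error is present).
Step 3: locate the error. For a single error e at position i, S_ℓ = v_i·e·α_i^ℓ, so α_err = S_1/S_0.
  S_0^{−1} = 6^{−1} = 11 (mod 13), so α_err = 11·11 = 121 ≡ 4 = α_1. Error position i = 1.
  Consistency check: S_2/S_1 = 5·6 = 30 ≡ 4 = α_err ✓ (single-error assumption holds).
Step 4: error magnitude e = S_0/v_1 = S_0·∏_{j≠1}(α_1 − α_j) = 6·12 = 72 ≡ 7 (mod 13).
Step 5: correct position 1: c_1 = r_1 − e = 10 − 7 ≡ 3 (mod 13). Hence c = [3, 0, 12, 8, 11].
  Check: interpolating c through the α_i gives m(x) = 7 + 12·x (degree < 2) with m(α_i) = c_i for every i, so c is indeed a codeword.


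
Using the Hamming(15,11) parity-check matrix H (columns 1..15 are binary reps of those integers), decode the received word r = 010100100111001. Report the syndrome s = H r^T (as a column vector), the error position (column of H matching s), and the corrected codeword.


s = (0, 0, 1, 1)^T, error position = 3, corrected codeword c = 011100100111001

Compute s = H r^T mod 2 one row at a time:
  s_1 = 0 + 0 + 1 + 1 + 1 + 0 + 0 + 1 = 4 ≡ 0 (mod 2).
  s_2 = 1 + 0 + 0 + 1 + 1 + 0 + 0 + 1 = 4 ≡ 0 (mod 2).
  s_3 = 1 + 0 + 0 + 1 + 1 + 1 + 0 + 1 = 5 ≡ 1 (mod 2).
  s_4 = 0 + 0 + 0 + 1 + 0 + 1 + 0 + 1 = 3 ≡ 1 (mod 2).
s = (0, 0, 1, 1)^T — this equals column 3 of H (binary 0011), so error is at position 3.
Correct: flip bit 3 of r = 010100100111001 to get c = 011100100111001.


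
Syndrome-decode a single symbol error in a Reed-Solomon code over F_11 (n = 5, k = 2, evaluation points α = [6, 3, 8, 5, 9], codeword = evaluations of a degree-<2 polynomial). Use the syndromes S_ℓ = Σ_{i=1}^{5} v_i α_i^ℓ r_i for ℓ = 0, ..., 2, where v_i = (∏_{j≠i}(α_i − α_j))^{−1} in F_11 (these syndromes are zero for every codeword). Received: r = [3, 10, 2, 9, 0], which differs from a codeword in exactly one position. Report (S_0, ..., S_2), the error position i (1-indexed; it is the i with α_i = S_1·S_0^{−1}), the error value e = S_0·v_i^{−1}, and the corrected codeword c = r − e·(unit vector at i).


S = (8, 6, 10), error at position 5, error magnitude e = 4, c = [3, 10, 2, 9, 7].

Step 1: column multipliers v_i = (∏_{j≠i}(α_i − α_j))^{−1} mod 11.
  i = 1 (α = 6): (6−3)(6−8)(6−5)(6−9) = 3·(−2)·1·(−3) = 18 ≡ 7, so v_1 = 7^{−1} = 8 (mod 11).
  i = 2 (α = 3): (3−6)(3−8)(3−5)(3−9) = (−3)·(−5)·(−2)·(−6) = 180 ≡ 4, so v_2 = 4^{−1} = 3 (mod 11).
  i = 3 (α = 8): (8−6)(8−3)(8−5)(8−9) = 2·5·3·(−1) = −30 ≡ 3, so v_3 = 3^{−1} = 4 (mod 11).
  i = 4 (α = 5): (5−6)(5−3)(5−8)(5−9) = (−1)·2·(−3)·(−4) = −24 ≡ 9, so v_4 = 9^{−1} = 5 (mod 11).
  i = 5 (α = 9): (9−6)(9−3)(9−8)(9−5) = 3·6·1·4 = 72 ≡ 6, so v_5 = 6^{−1} = 2 (mod 11).
  v = [8, 3, 4, 5, 2].
Step 2: syndromes of r = [3, 10, 2, 9, 0] (all sums mod 11).
  S_0 = Σ v_i r_i = 8·3 + 3·10 + 4·2 + 5·9 + 2·0 = 107 ≡ 8.
  S_1 = Σ v_i α_i r_i = 8·6·3 + 3·3·10 + 4·8·2 + 5·5·9 + 2·9·0 = 523 ≡ 6.
  α_i^2 mod 11 = [3, 9, 9, 3, 4].
  S_2 = Σ v_i α_i^2 r_i = 8·3·3 + 3·9·10 + 4·9·2 + 5·3·9 + 2·4·0 = 549 ≡ 10.
  S = (8, 6, 10) ≠ 0, so r is not a codeword (an error is present).
Step 3: locate the error. For a single error e at position i, S_ℓ = v_i·e·α_i^ℓ, so α_err = S_1/S_0.
  S_0^{−1} = 8^{−1} = 7 (mod 11), so α_err = 6·7 = 42 ≡ 9 = α_5. Error position i = 5.
  Consistency check: S_2/S_1 = 10·2 = 20 ≡ 9 = α_err ✓ (single-error assumption holds).
Step 4: error magnitude e = S_0/v_5 = S_0·∏_{j≠5}(α_5 − α_j) = 8·6 = 48 ≡ 4 (mod 11).
Step 5: correct position 5: c_5 = r_5 − e = 0 − 4 ≡ 7 (mod 11). Hence c = [3, 10, 2, 9, 7].
  Check: interpolating c through the α_i gives m(x) = 6 + 5·x (degree < 2) with m(α_i) = c_i for every i, so c is indeed a codeword.


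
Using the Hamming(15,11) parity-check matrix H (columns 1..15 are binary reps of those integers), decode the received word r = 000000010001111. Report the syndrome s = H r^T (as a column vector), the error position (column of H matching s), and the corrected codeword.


s = (1, 0, 0, 0)^T, error position = 8, corrected codeword c = 000000000001111

Compute s = H r^T mod 2 one row at a time:
  s_1 = 1 + 0 + 0 + 0 + 1 + 1 + 1 + 1 = 5 ≡ 1 (mod 2).
  s_2 = 0 + 0 + 0 + 0 + 1 + 1 + 1 + 1 = 4 ≡ 0 (mod 2).
  s_3 = 0 + 0 + 0 + 0 + 0 + 0 + 1 + 1 = 2 ≡ 0 (mod 2).
  s_4 = 0 + 0 + 0 + 0 + 0 + 0 + 1 + 1 = 2 ≡ 0 (mod 2).
s = (1, 0, 0, 0)^T — this equals column 8 of H (binary 1000), so error is at position 8.
Correct: flip bit 8 of r = 000000010001111 to get c = 000000000001111.


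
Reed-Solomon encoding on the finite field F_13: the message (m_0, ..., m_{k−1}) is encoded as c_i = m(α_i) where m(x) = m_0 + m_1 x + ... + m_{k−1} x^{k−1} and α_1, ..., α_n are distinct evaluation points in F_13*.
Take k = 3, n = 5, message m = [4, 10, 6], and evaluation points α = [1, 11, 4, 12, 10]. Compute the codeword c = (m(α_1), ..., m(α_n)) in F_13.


c = [7, 8, 10, 0, 2]

Message polynomial: m(x) = 4 + 10·x + 6·x^2 (mod 13).
For each evaluation point α_i, compute m(α_i) mod 13:
  α_1 = 1: Horner steps 6 → 3 → 7, so m(1) = 7.
  α_2 = 11: Horner steps 6 → 11 → 8, so m(11) = 8.
  α_3 = 4: Horner steps 6 → 8 → 10, so m(4) = 10.
  α_4 = 12: Horner steps 6 → 4 → 0, so m(12) = 0.
  α_5 = 10: Horner steps 6 → 5 → 2, so m(10) = 2.
Codeword c = [7, 8, 10, 0, 2] ∈ F_13^5.


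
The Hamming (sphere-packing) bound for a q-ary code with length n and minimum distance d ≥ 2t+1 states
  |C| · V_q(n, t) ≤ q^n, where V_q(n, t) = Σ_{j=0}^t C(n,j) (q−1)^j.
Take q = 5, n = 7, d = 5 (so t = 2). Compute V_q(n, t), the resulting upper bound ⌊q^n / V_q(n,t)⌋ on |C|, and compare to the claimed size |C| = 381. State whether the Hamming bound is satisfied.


V_q(n, t) = 365, q^n = 78125, Hamming bound = 214, |C| = 381 > bound (violated).

Step 1: Compute V_q(n, t) = Σ_{j=0}^2 C(n, j) (q−1)^j.
  j = 0: C(7,0)·(4)^0 = 1·1 = 1.
  j = 1: C(7,1)·(4)^1 = 7·4 = 28.
  j = 2: C(7,2)·(4)^2 = 21·16 = 336.
  V_q(n, t) = 1 + 28 + 336 = 365.
Step 2: q^n = 5^7 = 78125.
Step 3: Hamming bound ⌊q^n / V_q(n,t)⌋ = ⌊78125/365⌋ = 214.
Step 4: Compare |C| = 381 to 214: violated.
The claimed |C| lies above the Hamming bound, so no 5-ary code of length 7 with d ≥ 5 can have 381 codewords.


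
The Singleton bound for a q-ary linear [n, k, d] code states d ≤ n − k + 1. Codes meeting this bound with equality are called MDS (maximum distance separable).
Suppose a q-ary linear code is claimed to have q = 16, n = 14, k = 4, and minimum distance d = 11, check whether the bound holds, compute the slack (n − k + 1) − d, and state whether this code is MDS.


Singleton RHS = n − k + 1 = 11, slack = 0, bound satisfied, MDS.

Singleton bound: d ≤ n − k + 1.
Here n = 14, k = 4, so n − k + 1 = 11.
Given d = 11, check d ≤ 11: YES.
Slack = (n − k + 1) − d = 0.
The code is MDS (slack = 0).
Description: the claimed parameters are [14, 4, 11]_16; such a code would be MDS (meets Singleton bound).


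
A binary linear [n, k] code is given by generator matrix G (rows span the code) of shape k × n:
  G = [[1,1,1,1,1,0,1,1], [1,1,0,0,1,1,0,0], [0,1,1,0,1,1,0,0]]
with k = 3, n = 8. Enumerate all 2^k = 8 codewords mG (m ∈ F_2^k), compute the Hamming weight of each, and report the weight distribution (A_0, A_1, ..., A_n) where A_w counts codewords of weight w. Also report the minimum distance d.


Weight distribution: A_0 = 1, A_2 = 1, A_4 = 2, A_5 = 3, A_7 = 1. Minimum distance d = 2.

Enumerate all 2^3 = 8 messages m ∈ F_2^3.
For each, compute codeword c = mG in F_2^8, then tally its weight.
  m = 000 → c = 00000000, weight = 0.
  m = 100 → c = 11111011, weight = 7.
  m = 010 → c = 11001100, weight = 4.
  m = 110 → c = 00110111, weight = 5.
  m = 001 → c = 01101100, weight = 4.
  m = 101 → c = 10010111, weight = 5.
  m = 011 → c = 10100000, weight = 2.
  m = 111 → c = 01011011, weight = 5.
Tally weights:
  weight 0: 1 codewords.
  weight 2: 1 codewords.
  weight 4: 2 codewords.
  weight 5: 3 codewords.
  weight 7: 1 codewords.
Minimum distance d = smallest w > 0 with A_w > 0 = 2.
Sanity: Σ A_w = 8 = 2^3 = 8 ✓.


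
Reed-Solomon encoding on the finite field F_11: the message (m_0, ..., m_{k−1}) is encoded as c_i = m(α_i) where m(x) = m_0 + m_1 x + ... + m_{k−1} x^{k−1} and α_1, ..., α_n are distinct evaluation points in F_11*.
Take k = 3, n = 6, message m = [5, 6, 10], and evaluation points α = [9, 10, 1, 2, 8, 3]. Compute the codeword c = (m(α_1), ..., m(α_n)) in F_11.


c = [0, 9, 10, 2, 0, 3]

Message polynomial: m(x) = 5 + 6·x + 10·x^2 (mod 11).
For each evaluation point α_i, compute m(α_i) mod 11:
  α_1 = 9: Horner steps 10 → 8 → 0, so m(9) = 0.
  α_2 = 10: Horner steps 10 → 7 → 9, so m(10) = 9.
  α_3 = 1: Horner steps 10 → 5 → 10, so m(1) = 10.
  α_4 = 2: Horner steps 10 → 4 → 2, so m(2) = 2.
  α_5 = 8: Horner steps 10 → 9 → 0, so m(8) = 0.
  α_6 = 3: Horner steps 10 → 3 → 3, so m(3) = 3.
Codeword c = [0, 9, 10, 2, 0, 3] ∈ F_11^6.


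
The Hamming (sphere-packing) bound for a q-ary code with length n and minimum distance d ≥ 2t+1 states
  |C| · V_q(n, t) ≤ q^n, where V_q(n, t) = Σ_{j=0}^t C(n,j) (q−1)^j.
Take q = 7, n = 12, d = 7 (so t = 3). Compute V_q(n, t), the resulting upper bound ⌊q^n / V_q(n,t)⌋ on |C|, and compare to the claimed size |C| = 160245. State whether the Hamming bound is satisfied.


V_q(n, t) = 49969, q^n = 13841287201, Hamming bound = 276997, |C| = 160245 ≤ bound (satisfied).

Step 1: Compute V_q(n, t) = Σ_{j=0}^3 C(n, j) (q−1)^j.
  j = 0: C(12,0)·(6)^0 = 1·1 = 1.
  j = 1: C(12,1)·(6)^1 = 12·6 = 72.
  j = 2: C(12,2)·(6)^2 = 66·36 = 2376.
  j = 3: C(12,3)·(6)^3 = 220·216 = 47520.
  V_q(n, t) = 1 + 72 + 2376 + 47520 = 49969.
Step 2: q^n = 7^12 = 13841287201.
Step 3: Hamming bound ⌊q^n / V_q(n,t)⌋ = ⌊13841287201/49969⌋ = 276997.
Step 4: Compare |C| = 160245 to 276997: satisfied.
The claimed |C| lies below the Hamming bound.


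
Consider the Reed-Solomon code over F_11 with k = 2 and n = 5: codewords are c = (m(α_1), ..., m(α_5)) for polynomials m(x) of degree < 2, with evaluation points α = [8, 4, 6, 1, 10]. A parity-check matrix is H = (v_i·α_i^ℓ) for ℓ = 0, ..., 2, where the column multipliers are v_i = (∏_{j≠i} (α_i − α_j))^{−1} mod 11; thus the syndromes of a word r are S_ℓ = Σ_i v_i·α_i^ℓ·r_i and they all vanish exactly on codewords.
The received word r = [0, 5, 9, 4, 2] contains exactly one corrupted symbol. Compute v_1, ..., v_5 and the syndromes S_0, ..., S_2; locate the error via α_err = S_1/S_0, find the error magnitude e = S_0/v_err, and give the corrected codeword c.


S = (2, 8, 10), error at position 2, error magnitude e = 9, c = [0, 7, 9, 4, 2].

Step 1: column multipliers v_i = (∏_{j≠i}(α_i − α_j))^{−1} mod 11.
  i = 1 (α = 8): (8−4)(8−6)(8−1)(8−10) = 4·2·7·(−2) = −112 ≡ 9, so v_1 = 9^{−1} = 5 (mod 11).
  i = 2 (α = 4): (4−8)(4−6)(4−1)(4−10) = (−4)·(−2)·3·(−6) = −144 ≡ 10, so v_2 = 10^{−1} = 10 (mod 11).
  i = 3 (α = 6): (6−8)(6−4)(6−1)(6−10) = (−2)·2·5·(−4) = 80 ≡ 3, so v_3 = 3^{−1} = 4 (mod 11).
  i = 4 (α = 1): (1−8)(1−4)(1−6)(1−10) = (−7)·(−3)·(−5)·(−9) = 945 ≡ 10, so v_4 = 10^{−1} = 10 (mod 11).
  i = 5 (α = 10): (10−8)(10−4)(10−6)(10−1) = 2·6·4·9 = 432 ≡ 3, so v_5 = 3^{−1} = 4 (mod 11).
  v = [5, 10, 4, 10, 4].
Step 2: syndromes of r = [0, 5, 9, 4, 2] (all sums mod 11).
  S_0 = Σ v_i r_i = 5·0 + 10·5 + 4·9 + 10·4 + 4·2 = 134 ≡ 2.
  S_1 = Σ v_i α_i r_i = 5·8·0 + 10·4·5 + 4·6·9 + 10·1·4 + 4·10·2 = 536 ≡ 8.
  α_i^2 mod 11 = [9, 5, 3, 1, 1].
  S_2 = Σ v_i α_i^2 r_i = 5·9·0 + 10·5·5 + 4·3·9 + 10·1·4 + 4·1·2 = 406 ≡ 10.
  S = (2, 8, 10) ≠ 0, so r is not a codeword (an error is present).
Step 3: locate the error. For a single error e at position i, S_ℓ = v_i·e·α_i^ℓ, so α_err = S_1/S_0.
  S_0^{−1} = 2^{−1} = 6 (mod 11), so α_err = 8·6 = 48 ≡ 4 = α_2. Error position i = 2.
  Consistency check: S_2/S_1 = 10·7 = 70 ≡ 4 = α_err ✓ (single-error assumption holds).
Step 4: error magnitude e = S_0/v_2 = S_0·∏_{j≠2}(α_2 − α_j) = 2·10 = 20 ≡ 9 (mod 11).
Step 5: correct position 2: c_2 = r_2 − e = 5 − 9 ≡ 7 (mod 11). Hence c = [0, 7, 9, 4, 2].
  Check: interpolating c through the α_i gives m(x) = 3 + 1·x (degree < 2) with m(α_i) = c_i for every i, so c is indeed a codeword.


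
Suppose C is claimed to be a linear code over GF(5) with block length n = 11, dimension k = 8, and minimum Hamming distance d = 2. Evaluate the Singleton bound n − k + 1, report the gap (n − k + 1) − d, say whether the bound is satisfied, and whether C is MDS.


Singleton RHS = n − k + 1 = 4, slack = 2, bound satisfied, not MDS.

Singleton bound: d ≤ n − k + 1.
Here n = 11, k = 8, so n − k + 1 = 4.
Given d = 2, check d ≤ 4: YES.
Slack = (n − k + 1) − d = 2.
The code is NOT MDS (slack = 2 > 0).
Description: the claimed parameters are [11, 8, 2]_5; such a code would be non-MDS.


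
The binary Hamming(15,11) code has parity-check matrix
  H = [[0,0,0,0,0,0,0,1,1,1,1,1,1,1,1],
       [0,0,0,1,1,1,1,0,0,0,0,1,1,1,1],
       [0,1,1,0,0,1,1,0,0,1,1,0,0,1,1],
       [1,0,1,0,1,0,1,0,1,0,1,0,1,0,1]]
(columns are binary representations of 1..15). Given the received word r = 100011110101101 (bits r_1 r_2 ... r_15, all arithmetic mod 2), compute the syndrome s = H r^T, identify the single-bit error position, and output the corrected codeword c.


s = (1, 0, 0, 1)^T, error position = 9, corrected codeword c = 100011111101101

Compute s = H r^T mod 2 one row at a time:
  s_1 = 1 + 0 + 1 + 0 + 1 + 1 + 0 + 1 = 5 ≡ 1 (mod 2).
  s_2 = 0 + 1 + 1 + 1 + 1 + 1 + 0 + 1 = 6 ≡ 0 (mod 2).
  s_3 = 0 + 0 + 1 + 1 + 1 + 0 + 0 + 1 = 4 ≡ 0 (mod 2).
  s_4 = 1 + 0 + 1 + 1 + 0 + 0 + 1 + 1 = 5 ≡ 1 (mod 2).
s = (1, 0, 0, 1)^T — this equals column 9 of H (binary 1001), so error is at position 9.
Correct: flip bit 9 of r = 100011110101101 to get c = 100011111101101.


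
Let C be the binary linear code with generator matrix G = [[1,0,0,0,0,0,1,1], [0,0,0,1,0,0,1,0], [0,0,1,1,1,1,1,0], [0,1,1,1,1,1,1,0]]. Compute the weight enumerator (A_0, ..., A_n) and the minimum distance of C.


Weight distribution: A_0 = 1, A_1 = 1, A_2 = 1, A_3 = 4, A_4 = 3, A_5 = 1, A_6 = 3, A_7 = 2. Minimum distance d = 1.

Enumerate all 2^4 = 16 messages m ∈ F_2^4.
For each, compute codeword c = mG in F_2^8, then tally its weight.
  m = 0000 → c = 00000000, weight = 0.
  m = 1000 → c = 10000011, weight = 3.
  m = 0100 → c = 00010010, weight = 2.
  m = 1100 → c = 10010001, weight = 3.
  m = 0010 → c = 00111110, weight = 5.
  m = 1010 → c = 10111101, weight = 6.
  m = 0110 → c = 00101100, weight = 3.
  m = 1110 → c = 10101111, weight = 6.
  m = 0001 → c = 01111110, weight = 6.
  m = 1001 → c = 11111101, weight = 7.
  m = 0101 → c = 01101100, weight = 4.
  m = 1101 → c = 11101111, weight = 7.
  m = 0011 → c = 01000000, weight = 1.
  m = 1011 → c = 11000011, weight = 4.
  m = 0111 → c = 01010010, weight = 3.
  m = 1111 → c = 11010001, weight = 4.
Tally weights:
  weight 0: 1 codewords.
  weight 1: 1 codewords.
  weight 2: 1 codewords.
  weight 3: 4 codewords.
  weight 4: 3 codewords.
  weight 5: 1 codewords.
  weight 6: 3 codewords.
  weight 7: 2 codewords.
Minimum distance d = smallest w > 0 with A_w > 0 = 1.
Sanity: Σ A_w = 16 = 2^4 = 16 ✓.


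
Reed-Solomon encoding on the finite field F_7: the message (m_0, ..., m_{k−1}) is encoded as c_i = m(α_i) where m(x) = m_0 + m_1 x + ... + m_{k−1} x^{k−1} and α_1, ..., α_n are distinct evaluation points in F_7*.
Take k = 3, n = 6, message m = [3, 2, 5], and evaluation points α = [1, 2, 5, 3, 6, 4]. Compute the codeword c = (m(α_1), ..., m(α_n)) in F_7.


c = [3, 6, 5, 5, 6, 0]

Message polynomial: m(x) = 3 + 2·x + 5·x^2 (mod 7).
For each evaluation point α_i, compute m(α_i) mod 7:
  α_1 = 1: Horner steps 5 → 0 → 3, so m(1) = 3.
  α_2 = 2: Horner steps 5 → 5 → 6, so m(2) = 6.
  α_3 = 5: Horner steps 5 → 6 → 5, so m(5) = 5.
  α_4 = 3: Horner steps 5 → 3 → 5, so m(3) = 5.
  α_5 = 6: Horner steps 5 → 4 → 6, so m(6) = 6.
  α_6 = 4: Horner steps 5 → 1 → 0, so m(4) = 0.
Codeword c = [3, 6, 5, 5, 6, 0] ∈ F_7^6.


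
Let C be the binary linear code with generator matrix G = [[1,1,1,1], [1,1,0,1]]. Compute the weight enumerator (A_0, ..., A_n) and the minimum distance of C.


Weight distribution: A_0 = 1, A_1 = 1, A_3 = 1, A_4 = 1. Minimum distance d = 1.

Enumerate all 2^2 = 4 messages m ∈ F_2^2.
For each, compute codeword c = mG in F_2^4, then tally its weight.
  m = 00 → c = 0000, weight = 0.
  m = 10 → c = 1111, weight = 4.
  m = 01 → c = 1101, weight = 3.
  m = 11 → c = 0010, weight = 1.
Tally weights:
  weight 0: 1 codewords.
  weight 1: 1 codewords.
  weight 3: 1 codewords.
  weight 4: 1 codewords.
Minimum distance d = smallest w > 0 with A_w > 0 = 1.
Sanity: Σ A_w = 4 = 2^2 = 4 ✓.


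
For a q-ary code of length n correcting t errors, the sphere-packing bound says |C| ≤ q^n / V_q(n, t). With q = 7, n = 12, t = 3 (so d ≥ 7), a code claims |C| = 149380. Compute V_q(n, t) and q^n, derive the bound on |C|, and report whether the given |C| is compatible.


V_q(n, t) = 49969, q^n = 13841287201, Hamming bound = 276997, |C| = 149380 ≤ bound (satisfied).

Step 1: Compute V_q(n, t) = Σ_{j=0}^3 C(n, j) (q−1)^j.
  j = 0: C(12,0)·(6)^0 = 1·1 = 1.
  j = 1: C(12,1)·(6)^1 = 12·6 = 72.
  j = 2: C(12,2)·(6)^2 = 66·36 = 2376.
  j = 3: C(12,3)·(6)^3 = 220·216 = 47520.
  V_q(n, t) = 1 + 72 + 2376 + 47520 = 49969.
Step 2: q^n = 7^12 = 13841287201.
Step 3: Hamming bound ⌊q^n / V_q(n,t)⌋ = ⌊13841287201/49969⌋ = 276997.
Step 4: Compare |C| = 149380 to 276997: satisfied.
The claimed |C| lies below the Hamming bound.


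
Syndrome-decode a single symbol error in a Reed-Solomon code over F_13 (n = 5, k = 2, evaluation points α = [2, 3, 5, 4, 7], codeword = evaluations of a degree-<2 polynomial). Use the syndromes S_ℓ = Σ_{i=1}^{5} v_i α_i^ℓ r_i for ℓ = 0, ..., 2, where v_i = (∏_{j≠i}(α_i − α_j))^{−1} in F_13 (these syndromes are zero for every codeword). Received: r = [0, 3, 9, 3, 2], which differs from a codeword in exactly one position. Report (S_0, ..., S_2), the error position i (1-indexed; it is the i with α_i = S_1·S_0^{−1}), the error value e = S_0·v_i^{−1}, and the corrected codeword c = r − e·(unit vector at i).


S = (6, 11, 5), error at position 4, error magnitude e = 10, c = [0, 3, 9, 6, 2].

Step 1: column multipliers v_i = (∏_{j≠i}(α_i − α_j))^{−1} mod 13.
  i = 1 (α = 2): (2−3)(2−5)(2−4)(2−7) = (−1)·(−3)·(−2)·(−5) = 30 ≡ 4, so v_1 = 4^{−1} = 10 (mod 13).
  i = 2 (α = 3): (3−2)(3−5)(3−4)(3−7) = 1·(−2)·(−1)·(−4) = −8 ≡ 5, so v_2 = 5^{−1} = 8 (mod 13).
  i = 3 (α = 5): (5−2)(5−3)(5−4)(5−7) = 3·2·1·(−2) = −12 ≡ 1, so v_3 = 1^{−1} = 1 (mod 13).
  i = 4 (α = 4): (4−2)(4−3)(4−5)(4−7) = 2·1·(−1)·(−3) = 6 ≡ 6, so v_4 = 6^{−1} = 11 (mod 13).
  i = 5 (α = 7): (7−2)(7−3)(7−5)(7−4) = 5·4·2·3 = 120 ≡ 3, so v_5 = 3^{−1} = 9 (mod 13).
  v = [10, 8, 1, 11, 9].
Step 2: syndromes of r = [0, 3, 9, 3, 2] (all sums mod 13).
  S_0 = Σ v_i r_i = 10·0 + 8·3 + 1·9 + 11·3 + 9·2 = 84 ≡ 6.
  S_1 = Σ v_i α_i r_i = 10·2·0 + 8·3·3 + 1·5·9 + 11·4·3 + 9·7·2 = 375 ≡ 11.
  α_i^2 mod 13 = [4, 9, 12, 3, 10].
  S_2 = Σ v_i α_i^2 r_i = 10·4·0 + 8·9·3 + 1·12·9 + 11·3·3 + 9·10·2 = 603 ≡ 5.
  S = (6, 11, 5) ≠ 0, so r is not a codeword (an error is present).
Step 3: locate the error. For a single error e at position i, S_ℓ = v_i·e·α_i^ℓ, so α_err = S_1/S_0.
  S_0^{−1} = 6^{−1} = 11 (mod 13), so α_err = 11·11 = 121 ≡ 4 = α_4. Error position i = 4.
  Consistency check: S_2/S_1 = 5·6 = 30 ≡ 4 = α_err ✓ (single-error assumption holds).
Step 4: error magnitude e = S_0/v_4 = S_0·∏_{j≠4}(α_4 − α_j) = 6·6 = 36 ≡ 10 (mod 13).
Step 5: correct position 4: c_4 = r_4 − e = 3 − 10 ≡ 6 (mod 13). Hence c = [0, 3, 9, 6, 2].
  Check: interpolating c through the α_i gives m(x) = 7 + 3·x (degree < 2) with m(α_i) = c_i for every i, so c is indeed a codeword.


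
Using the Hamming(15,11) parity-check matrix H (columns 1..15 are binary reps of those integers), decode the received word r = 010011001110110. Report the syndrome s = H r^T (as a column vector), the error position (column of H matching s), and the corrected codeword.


s = (1, 0, 1, 0)^T, error position = 10, corrected codeword c = 010011001010110

Compute s = H r^T mod 2 one row at a time:
  s_1 = 0 + 1 + 1 + 1 + 0 + 1 + 1 + 0 = 5 ≡ 1 (mod 2).
  s_2 = 0 + 1 + 1 + 0 + 0 + 1 + 1 + 0 = 4 ≡ 0 (mod 2).
  s_3 = 1 + 0 + 1 + 0 + 1 + 1 + 1 + 0 = 5 ≡ 1 (mod 2).
  s_4 = 0 + 0 + 1 + 0 + 1 + 1 + 1 + 0 = 4 ≡ 0 (mod 2).
s = (1, 0, 1, 0)^T — this equals column 10 of H (binary 1010), so error is at position 10.
Correct: flip bit 10 of r = 010011001110110 to get c = 010011001010110.


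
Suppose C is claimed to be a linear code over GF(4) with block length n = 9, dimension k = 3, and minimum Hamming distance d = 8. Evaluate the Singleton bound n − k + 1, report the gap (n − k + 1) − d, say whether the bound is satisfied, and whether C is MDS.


Singleton RHS = n − k + 1 = 7, slack = -1, bound violated (no such code; not MDS).

Singleton bound: d ≤ n − k + 1.
Here n = 9, k = 3, so n − k + 1 = 7.
Given d = 8, check d ≤ 7: NO.
Slack = (n − k + 1) − d = -1.
The slack is negative: d = 8 exceeds n − k + 1 = 7 by 1, so the Singleton bound is violated and no linear [9, 3, 8]_4 code can exist. In particular it is not MDS (MDS requires d = n − k + 1 exactly).
Description: the claimed parameters are [9, 3, 8]_4; such a code would be impossible (violates the Singleton bound).


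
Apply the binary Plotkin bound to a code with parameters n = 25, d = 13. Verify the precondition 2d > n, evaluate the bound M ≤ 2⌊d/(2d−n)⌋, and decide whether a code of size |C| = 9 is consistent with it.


Plotkin bound M ≤ 26; given |C| = 9 ≤ bound (satisfied).

Check applicability: 2d = 26, n = 25.
2d − n = 1 > 0, so Plotkin applies.
Compute d/(2d−n) = 13/1 ≈ 13.0000.
⌊d/(2d−n)⌋ = 13.
Plotkin bound: M ≤ 2·13 = 26.
Given |C| = 9, check: satisfied.
This |C| is below the Plotkin bound.
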